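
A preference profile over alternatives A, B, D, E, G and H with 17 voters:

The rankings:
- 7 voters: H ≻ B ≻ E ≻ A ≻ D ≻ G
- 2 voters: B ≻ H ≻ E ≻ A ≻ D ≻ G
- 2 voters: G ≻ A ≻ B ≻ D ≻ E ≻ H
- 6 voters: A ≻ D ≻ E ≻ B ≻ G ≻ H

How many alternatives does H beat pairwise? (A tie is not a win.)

H against each rival (17 voters):
H vs A: H is ranked higher on 7+2 = 9 ballots, A on 8. H wins 9–8.
H vs B: B, 10–7.
H vs D: 7+2 = 9 for H, 8 for D — H by 9–8.
H vs E: H wins 9–8.
H vs G: H preferred on 7+2 = 9 ballots; H wins 9–8.
H beats A, D, E, G; loses to B — 4 pairwise wins.

4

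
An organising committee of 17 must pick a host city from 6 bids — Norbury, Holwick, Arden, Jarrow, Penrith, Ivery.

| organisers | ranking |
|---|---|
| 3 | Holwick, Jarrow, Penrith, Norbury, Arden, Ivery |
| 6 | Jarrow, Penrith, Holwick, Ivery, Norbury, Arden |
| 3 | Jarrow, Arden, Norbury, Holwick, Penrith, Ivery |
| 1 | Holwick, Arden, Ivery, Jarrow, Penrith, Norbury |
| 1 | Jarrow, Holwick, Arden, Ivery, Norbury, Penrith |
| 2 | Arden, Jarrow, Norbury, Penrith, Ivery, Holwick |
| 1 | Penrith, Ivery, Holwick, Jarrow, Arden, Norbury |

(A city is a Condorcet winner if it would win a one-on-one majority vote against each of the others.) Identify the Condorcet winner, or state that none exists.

Pairwise majorities:
Norbury vs Holwick: Norbury preferred on 3+2 = 5 ballots; Holwick wins 12–5.
Norbury vs Arden: Norbury preferred on 3+6 = 9 ballots; Norbury wins 9–8.
Norbury vs Jarrow: Norbury is ranked higher on 0 ballots, Jarrow on 17. Jarrow wins 17–0.
Norbury vs Penrith: Norbury is ranked higher on 3+1+2 = 6 ballots, Penrith on 11. Penrith wins 11–6.
Norbury vs Ivery: 3+3+2 = 8 for Norbury, 9 for Ivery — Ivery by 9–8.
Holwick vs Arden: 3+6+1+1+1 = 12 for Holwick, 5 for Arden — Holwick by 12–5.
Holwick vs Jarrow: 3+1+1 = 5 for Holwick, 12 for Jarrow — Jarrow by 12–5.
Holwick vs Penrith: Holwick preferred on 3+3+1+1 = 8 ballots; Penrith wins 9–8.
Holwick vs Ivery: Holwick is ranked higher on 3+6+3+1+1 = 14 ballots, Ivery on 3. Holwick wins 14–3.
Arden vs Jarrow: 3 to 14, Jarrow.
Arden vs Penrith: 7 to 10, Penrith.
Arden vs Ivery: 10 to 7, Arden.
Jarrow vs Penrith: Jarrow is ranked higher on 3+6+3+1+1+2 = 16 ballots, Penrith on 1. Jarrow wins 16–1.
Jarrow vs Ivery: Jarrow preferred on 3+6+3+1+2 = 15 ballots; Jarrow wins 15–2.
Penrith vs Ivery: 3+6+3+2+1 = 15 for Penrith, 2 for Ivery — Penrith by 15–2.
Jarrow defeats every rival head-to-head and is the Condorcet winner.

Jarrow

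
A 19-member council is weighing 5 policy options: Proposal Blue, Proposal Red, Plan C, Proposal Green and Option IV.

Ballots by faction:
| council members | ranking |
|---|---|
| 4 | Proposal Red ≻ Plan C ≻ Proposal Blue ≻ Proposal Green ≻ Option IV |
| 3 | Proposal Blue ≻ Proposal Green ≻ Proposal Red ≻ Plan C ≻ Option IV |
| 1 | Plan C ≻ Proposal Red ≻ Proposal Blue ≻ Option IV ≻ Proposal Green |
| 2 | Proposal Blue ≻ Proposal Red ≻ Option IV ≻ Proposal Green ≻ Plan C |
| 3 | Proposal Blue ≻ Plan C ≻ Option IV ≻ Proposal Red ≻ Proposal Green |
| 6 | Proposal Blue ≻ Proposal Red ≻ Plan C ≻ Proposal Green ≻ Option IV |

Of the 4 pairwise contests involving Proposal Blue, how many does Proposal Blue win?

4

Proposal Blue against each rival (19 council members):
Proposal Blue vs Proposal Red: 14 to 5, Proposal Blue.
Proposal Blue vs Plan C: Proposal Blue preferred on 3+2+3+6 = 14 ballots; Proposal Blue wins 14–5.
Proposal Blue vs Proposal Green: Proposal Blue wins 19–0.
Proposal Blue vs Option IV: Proposal Blue is ranked higher on 4+3+1+2+3+6 = 19 ballots, Option IV on 0. Proposal Blue wins 19–0.
Proposal Blue beats Proposal Red, Plan C, Proposal Green, Option IV — 4 pairwise wins.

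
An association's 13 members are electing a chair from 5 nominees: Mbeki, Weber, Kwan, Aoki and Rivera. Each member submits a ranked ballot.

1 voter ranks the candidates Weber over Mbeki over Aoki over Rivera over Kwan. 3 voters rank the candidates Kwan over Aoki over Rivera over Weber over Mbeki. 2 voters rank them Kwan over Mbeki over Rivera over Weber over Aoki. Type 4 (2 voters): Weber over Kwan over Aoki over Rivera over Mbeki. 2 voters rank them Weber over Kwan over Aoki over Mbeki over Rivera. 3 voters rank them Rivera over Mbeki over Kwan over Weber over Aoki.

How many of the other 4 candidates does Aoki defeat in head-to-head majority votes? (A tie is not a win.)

2

Aoki against each rival (13 voters):
Aoki vs Mbeki: Aoki is ranked higher on 3+2+2 = 7 ballots, Mbeki on 6. Aoki wins 7–6.
Aoki vs Weber: 3 for Aoki, 10 for Weber — Weber by 10–3.
Aoki vs Kwan: Aoki preferred on 1 ballot; Kwan wins 12–1.
Aoki vs Rivera: Aoki preferred on 1+3+2+2 = 8 ballots; Aoki wins 8–5.
Aoki beats Mbeki, Rivera; loses to Weber, Kwan — 2 pairwise wins.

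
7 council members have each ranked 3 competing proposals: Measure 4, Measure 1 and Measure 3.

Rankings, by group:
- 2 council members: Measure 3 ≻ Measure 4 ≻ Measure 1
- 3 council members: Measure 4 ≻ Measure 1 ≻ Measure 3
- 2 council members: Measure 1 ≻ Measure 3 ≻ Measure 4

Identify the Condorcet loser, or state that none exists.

Pairwise majorities:
Measure 4 vs Measure 1: 2+3 = 5 for Measure 4, 2 for Measure 1 — Measure 4 by 5–2.
Measure 4 vs Measure 3: Measure 4 preferred on 3 ballots; Measure 3 wins 4–3.
Measure 1–Measure 3: Measure 1 5–2.
Each option has at least one pairwise win (Measure 4 beats Measure 1; Measure 1 beats Measure 3; Measure 3 beats Measure 4) — no Condorcet loser.

none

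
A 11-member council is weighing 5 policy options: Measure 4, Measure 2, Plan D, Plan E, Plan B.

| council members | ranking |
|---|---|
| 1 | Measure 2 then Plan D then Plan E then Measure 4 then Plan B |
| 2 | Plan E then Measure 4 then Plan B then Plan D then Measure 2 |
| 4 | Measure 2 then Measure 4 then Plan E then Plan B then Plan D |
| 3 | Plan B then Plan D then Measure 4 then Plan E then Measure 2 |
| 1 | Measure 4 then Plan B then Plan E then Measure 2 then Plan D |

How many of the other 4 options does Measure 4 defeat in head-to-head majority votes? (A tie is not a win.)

Measure 4 against each rival (11 council members):
Measure 4 vs Measure 2: 6 to 5, Measure 4.
Measure 4 vs Plan D: Measure 4 wins 7–4.
Measure 4 vs Plan E: Measure 4 wins 8–3.
Measure 4 vs Plan B: Measure 4, 8–3.
Measure 4 beats Measure 2, Plan D, Plan E, Plan B — 4 pairwise wins.

4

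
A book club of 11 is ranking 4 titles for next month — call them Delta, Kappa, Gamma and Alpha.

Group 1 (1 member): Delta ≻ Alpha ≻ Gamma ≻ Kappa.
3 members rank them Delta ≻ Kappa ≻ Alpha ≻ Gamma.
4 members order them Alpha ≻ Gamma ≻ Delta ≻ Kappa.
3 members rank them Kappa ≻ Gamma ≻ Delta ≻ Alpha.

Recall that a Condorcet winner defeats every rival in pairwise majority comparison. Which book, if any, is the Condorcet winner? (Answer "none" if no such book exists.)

none

Pairwise majorities:
Delta vs Kappa: Delta preferred on 1+3+4 = 8 ballots; Delta wins 8–3.
Delta vs Gamma: Gamma, 7–4.
Delta–Alpha: Delta 7–4.
Kappa vs Gamma: 6 to 5, Kappa.
Kappa vs Alpha: 3+3 = 6 for Kappa, 5 for Alpha — Kappa by 6–5.
Gamma vs Alpha: Alpha wins 8–3.
No book is unbeaten: Delta loses to Gamma; Kappa loses to Delta; Gamma loses to Kappa; Alpha loses to Delta. In particular Delta > Kappa > Gamma > Delta is a majority cycle — no Condorcet winner exists.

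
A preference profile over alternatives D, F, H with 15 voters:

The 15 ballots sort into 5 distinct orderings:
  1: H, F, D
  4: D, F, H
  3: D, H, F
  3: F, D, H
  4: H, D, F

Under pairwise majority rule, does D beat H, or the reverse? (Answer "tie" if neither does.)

Ballots ranking D above H: 4 + 3 + 3 = 10.
Ballots ranking H above D: 15 − 10 = 5.
D wins the head-to-head 10–5.

D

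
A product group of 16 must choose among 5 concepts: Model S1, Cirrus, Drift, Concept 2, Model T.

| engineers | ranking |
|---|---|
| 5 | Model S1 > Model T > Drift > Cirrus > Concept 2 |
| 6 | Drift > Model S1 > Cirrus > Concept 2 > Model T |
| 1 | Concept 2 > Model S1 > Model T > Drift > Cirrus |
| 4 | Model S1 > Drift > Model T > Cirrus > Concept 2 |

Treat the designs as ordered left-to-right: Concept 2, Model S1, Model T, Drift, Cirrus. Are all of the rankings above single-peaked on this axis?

no

Axis positions: Concept 2=1, Model S1=2, Model T=3, Drift=4, Cirrus=5.
Cluster 1 (peak Model S1 at position 2): ranking walks positions 2-3-4-5-1, expanding outward from the peak — single-peaked.
Cluster 2: ranking walks positions 4-2-5-1-3; Model S1 is ranked above Model T even though Model T lies between Model S1 and the peak Drift on the axis — preferences dip and rise again. Not single-peaked.
Cluster 3 (peak Concept 2 at position 1): ranking walks positions 1-2-3-4-5, expanding outward from the peak — single-peaked.
Cluster 4: ranking walks positions 2-4-3-5-1; Drift is ranked above Model T even though Model T lies between Drift and the peak Model S1 on the axis — preferences dip and rise again. Not single-peaked.
Cluster 2 violates single-peakedness, so the profile is not single-peaked on this axis.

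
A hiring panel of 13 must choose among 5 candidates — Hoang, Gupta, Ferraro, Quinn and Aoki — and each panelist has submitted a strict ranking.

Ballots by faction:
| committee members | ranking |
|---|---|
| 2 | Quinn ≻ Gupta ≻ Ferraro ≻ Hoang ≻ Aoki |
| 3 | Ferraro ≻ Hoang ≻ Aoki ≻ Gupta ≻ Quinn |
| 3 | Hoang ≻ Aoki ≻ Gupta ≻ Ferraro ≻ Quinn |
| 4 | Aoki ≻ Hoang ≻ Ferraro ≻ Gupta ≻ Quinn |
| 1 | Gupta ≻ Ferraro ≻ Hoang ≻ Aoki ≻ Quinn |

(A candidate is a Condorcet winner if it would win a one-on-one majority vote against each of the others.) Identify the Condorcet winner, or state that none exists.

Check each pair by majority over 13 ballots:
Hoang vs Gupta: Hoang wins 10–3.
Hoang vs Ferraro: Hoang, 7–6.
Hoang vs Quinn: Hoang, 11–2.
Hoang vs Aoki: Hoang wins 9–4.
Gupta–Ferraro: Ferraro 7–6.
Gupta–Quinn: Gupta 11–2.
Gupta vs Aoki: Gupta is ranked higher on 2+1 = 3 ballots, Aoki on 10. Aoki wins 10–3.
Ferraro vs Quinn: Ferraro preferred on 3+3+4+1 = 11 ballots; Ferraro wins 11–2.
Ferraro vs Aoki: 2+3+1 = 6 for Ferraro, 7 for Aoki — Aoki by 7–6.
Quinn vs Aoki: Quinn is ranked higher on 2 ballots, Aoki on 11. Aoki wins 11–2.
Hoang defeats every rival head-to-head and is the Condorcet winner.

Hoang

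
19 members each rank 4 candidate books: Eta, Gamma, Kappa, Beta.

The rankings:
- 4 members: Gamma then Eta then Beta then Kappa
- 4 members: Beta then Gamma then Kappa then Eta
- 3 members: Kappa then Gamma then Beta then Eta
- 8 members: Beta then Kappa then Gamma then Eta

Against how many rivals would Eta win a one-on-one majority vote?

0

Eta against each rival (19 members):
Eta vs Gamma: Gamma, 19–0.
Eta vs Kappa: 4 to 15, Kappa.
Eta vs Beta: 4 to 15, Beta.
Eta beats no one; loses to Gamma, Kappa, Beta — 0 pairwise wins.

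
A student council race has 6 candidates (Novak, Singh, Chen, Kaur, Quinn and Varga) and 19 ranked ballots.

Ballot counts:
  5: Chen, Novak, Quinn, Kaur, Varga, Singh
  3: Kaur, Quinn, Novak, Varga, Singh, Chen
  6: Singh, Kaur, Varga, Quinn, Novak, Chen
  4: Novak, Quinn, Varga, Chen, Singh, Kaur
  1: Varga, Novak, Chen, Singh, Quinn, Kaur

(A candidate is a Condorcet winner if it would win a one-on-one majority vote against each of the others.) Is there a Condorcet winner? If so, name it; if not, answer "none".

Pairwise majorities:
Novak vs Singh: Novak, 13–6.
Novak vs Chen: Novak, 14–5.
Novak vs Kaur: Novak wins 10–9.
Novak vs Quinn: Novak, 10–9.
Novak vs Varga: Novak, 12–7.
Singh vs Chen: Chen, 10–9.
Singh–Kaur: Singh 11–8.
Singh–Quinn: Quinn 12–7.
Singh vs Varga: Varga, 13–6.
Chen–Kaur: Chen 10–9.
Chen vs Quinn: Quinn, 13–6.
Chen vs Varga: Varga wins 14–5.
Kaur–Quinn: Quinn 10–9.
Kaur vs Varga: Kaur, 14–5.
Quinn vs Varga: Quinn, 12–7.
Only Novak has no losses; Novak is the Condorcet winner.

Novak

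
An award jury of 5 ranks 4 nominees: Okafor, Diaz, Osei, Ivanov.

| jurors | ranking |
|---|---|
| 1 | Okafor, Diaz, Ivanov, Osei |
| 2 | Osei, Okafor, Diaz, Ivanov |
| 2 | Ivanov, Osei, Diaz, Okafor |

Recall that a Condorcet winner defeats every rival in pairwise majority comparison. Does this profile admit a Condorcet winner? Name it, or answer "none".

Pairwise majorities:
Okafor vs Diaz: Okafor wins 3–2.
Okafor vs Osei: Osei, 4–1.
Okafor–Ivanov: Okafor 3–2.
Diaz–Osei: Osei 4–1.
Diaz–Ivanov: Diaz 3–2.
Osei vs Ivanov: Ivanov wins 3–2.
No nominee is unbeaten: Okafor loses to Osei; Diaz loses to Okafor; Osei loses to Ivanov; Ivanov loses to Okafor. In particular Okafor beats Ivanov beats Osei beats Okafor is a majority cycle — no Condorcet winner exists.

none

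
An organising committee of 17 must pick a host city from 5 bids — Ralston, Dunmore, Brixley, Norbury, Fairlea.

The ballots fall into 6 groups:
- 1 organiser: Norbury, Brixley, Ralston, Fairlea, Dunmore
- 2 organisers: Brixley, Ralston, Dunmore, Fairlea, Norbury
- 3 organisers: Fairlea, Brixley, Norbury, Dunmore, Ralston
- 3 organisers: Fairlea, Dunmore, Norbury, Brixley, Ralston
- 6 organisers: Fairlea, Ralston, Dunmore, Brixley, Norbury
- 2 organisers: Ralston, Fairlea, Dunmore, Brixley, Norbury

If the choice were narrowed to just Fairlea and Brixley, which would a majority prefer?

Fairlea

Ballots ranking Fairlea above Brixley: 3 + 3 + 6 + 2 = 14.
Ballots ranking Brixley above Fairlea: 17 − 14 = 3.
Fairlea wins the head-to-head 14–3.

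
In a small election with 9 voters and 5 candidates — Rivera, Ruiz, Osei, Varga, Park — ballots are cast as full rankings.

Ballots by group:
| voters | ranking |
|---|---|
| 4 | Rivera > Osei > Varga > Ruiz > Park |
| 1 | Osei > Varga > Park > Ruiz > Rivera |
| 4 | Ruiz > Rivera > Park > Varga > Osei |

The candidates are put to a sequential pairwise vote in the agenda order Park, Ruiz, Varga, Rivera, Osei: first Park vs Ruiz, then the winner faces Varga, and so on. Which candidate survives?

Rivera

Round 1: Park vs Ruiz — 1–8, Ruiz advances.
Round 2: Ruiz vs Varga — 4–5, Varga advances.
Round 3: Varga vs Rivera — 1–8, Rivera advances.
Round 4: Rivera vs Osei — 8–1, Rivera advances.
The agenda winner is Rivera.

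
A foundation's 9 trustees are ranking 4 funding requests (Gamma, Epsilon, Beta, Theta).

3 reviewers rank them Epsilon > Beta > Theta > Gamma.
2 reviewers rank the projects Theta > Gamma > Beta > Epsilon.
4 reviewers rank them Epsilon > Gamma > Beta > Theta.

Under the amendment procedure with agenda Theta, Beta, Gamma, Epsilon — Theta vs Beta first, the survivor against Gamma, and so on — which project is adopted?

Epsilon

Round 1: Theta vs Beta — 2–7, Beta advances.
Round 2: Beta vs Gamma — 3–6, Gamma advances.
Round 3: Gamma vs Epsilon — 2–7, Epsilon advances.
Epsilon survives the agenda.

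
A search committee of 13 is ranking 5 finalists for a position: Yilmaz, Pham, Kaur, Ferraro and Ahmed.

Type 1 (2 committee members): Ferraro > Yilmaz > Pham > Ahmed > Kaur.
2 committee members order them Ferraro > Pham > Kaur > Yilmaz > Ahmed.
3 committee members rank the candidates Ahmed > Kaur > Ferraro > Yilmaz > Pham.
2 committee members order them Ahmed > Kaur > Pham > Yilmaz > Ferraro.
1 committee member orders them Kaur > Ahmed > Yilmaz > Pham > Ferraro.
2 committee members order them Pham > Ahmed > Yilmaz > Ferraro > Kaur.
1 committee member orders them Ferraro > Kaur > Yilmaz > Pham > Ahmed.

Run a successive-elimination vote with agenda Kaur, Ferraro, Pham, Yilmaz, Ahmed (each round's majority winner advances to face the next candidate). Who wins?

Round 1: Kaur vs Ferraro — 6–7, Ferraro advances.
Round 2: Ferraro vs Pham — 8–5, Ferraro advances.
Round 3: Ferraro vs Yilmaz — 8–5, Ferraro advances.
Round 4: Ferraro vs Ahmed — 5–8, Ahmed advances.
The agenda winner is Ahmed.

Ahmed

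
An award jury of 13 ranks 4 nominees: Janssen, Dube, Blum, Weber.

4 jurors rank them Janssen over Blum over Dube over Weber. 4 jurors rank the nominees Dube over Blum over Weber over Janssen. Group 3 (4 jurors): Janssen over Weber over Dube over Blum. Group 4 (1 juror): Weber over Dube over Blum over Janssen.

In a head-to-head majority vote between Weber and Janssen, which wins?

Janssen

Ballots ranking Weber above Janssen: 4 + 1 = 5.
Ballots ranking Janssen above Weber: 13 − 5 = 8.
Janssen wins the head-to-head 8–5.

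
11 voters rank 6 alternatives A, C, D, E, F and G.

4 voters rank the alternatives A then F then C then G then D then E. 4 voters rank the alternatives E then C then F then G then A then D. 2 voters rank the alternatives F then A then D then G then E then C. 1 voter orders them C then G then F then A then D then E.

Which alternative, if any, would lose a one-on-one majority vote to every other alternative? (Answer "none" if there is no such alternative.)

Pairwise majorities:
A vs C: 6 to 5, A.
A vs D: A is ranked higher on 4+4+2+1 = 11 ballots, D on 0. A wins 11–0.
A vs E: A wins 7–4.
A–F: F 7–4.
A vs G: A preferred on 4+2 = 6 ballots; A wins 6–5.
C vs D: C, 9–2.
C vs E: E, 6–5.
C vs F: C is ranked higher on 4+1 = 5 ballots, F on 6. F wins 6–5.
C–G: C 9–2.
D vs E: D is ranked higher on 4+2+1 = 7 ballots, E on 4. D wins 7–4.
D vs F: 0 for D, 11 for F — F by 11–0.
D vs G: 2 for D, 9 for G — G by 9–2.
E vs F: 4 to 7, F.
E vs G: E preferred on 4 ballots; G wins 7–4.
F vs G: F wins 10–1.
Each alternative has at least one pairwise win (A beats C; C beats D; D beats E; E beats C; F beats A; G beats D) — no Condorcet loser.

none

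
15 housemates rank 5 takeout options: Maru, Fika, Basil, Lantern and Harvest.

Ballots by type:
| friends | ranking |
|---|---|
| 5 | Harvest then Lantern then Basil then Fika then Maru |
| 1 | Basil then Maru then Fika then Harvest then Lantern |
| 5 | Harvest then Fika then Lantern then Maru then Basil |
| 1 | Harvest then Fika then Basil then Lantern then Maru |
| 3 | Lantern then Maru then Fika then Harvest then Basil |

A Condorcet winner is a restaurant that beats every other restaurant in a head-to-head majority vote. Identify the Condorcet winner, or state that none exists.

Harvest

Check each pair by majority over 15 ballots:
Maru vs Fika: Fika wins 11–4.
Maru vs Basil: Maru wins 8–7.
Maru vs Lantern: Lantern wins 14–1.
Maru–Harvest: Harvest 11–4.
Fika vs Basil: Fika, 9–6.
Fika–Lantern: Lantern 8–7.
Fika vs Harvest: Harvest wins 11–4.
Basil–Lantern: Lantern 13–2.
Basil vs Harvest: Harvest wins 14–1.
Lantern–Harvest: Harvest 12–3.
Harvest beats each of Maru, Fika, Basil, Lantern — Harvest is the Condorcet winner.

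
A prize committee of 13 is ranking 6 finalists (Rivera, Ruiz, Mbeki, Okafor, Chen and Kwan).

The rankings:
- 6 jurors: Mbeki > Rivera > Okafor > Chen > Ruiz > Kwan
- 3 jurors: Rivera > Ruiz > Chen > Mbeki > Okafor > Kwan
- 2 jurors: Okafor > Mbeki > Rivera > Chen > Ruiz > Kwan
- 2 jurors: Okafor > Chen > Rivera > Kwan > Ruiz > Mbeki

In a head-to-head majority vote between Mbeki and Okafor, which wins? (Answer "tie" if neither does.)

Ballots ranking Mbeki above Okafor: 6 + 3 = 9.
Ballots ranking Okafor above Mbeki: 13 − 9 = 4.
Mbeki wins the head-to-head 9–4.

Mbeki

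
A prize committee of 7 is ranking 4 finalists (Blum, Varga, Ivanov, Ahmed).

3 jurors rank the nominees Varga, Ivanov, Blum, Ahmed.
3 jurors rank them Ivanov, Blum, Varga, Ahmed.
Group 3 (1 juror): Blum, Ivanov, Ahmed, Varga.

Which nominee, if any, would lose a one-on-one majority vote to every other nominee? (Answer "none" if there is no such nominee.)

Ahmed

Pairwise majorities:
Blum vs Varga: 4 to 3, Blum.
Blum vs Ivanov: Ivanov wins 6–1.
Blum vs Ahmed: Blum preferred on 3+3+1 = 7 ballots; Blum wins 7–0.
Varga–Ivanov: Ivanov 4–3.
Varga vs Ahmed: Varga wins 6–1.
Ivanov vs Ahmed: 3+3+1 = 7 for Ivanov, 0 for Ahmed — Ivanov by 7–0.
Ahmed loses to every other nominee — it is the Condorcet loser.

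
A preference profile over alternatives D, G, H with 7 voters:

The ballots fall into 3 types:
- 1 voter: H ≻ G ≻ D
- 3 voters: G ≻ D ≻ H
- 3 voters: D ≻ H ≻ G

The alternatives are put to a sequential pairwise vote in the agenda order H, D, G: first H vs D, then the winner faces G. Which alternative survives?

Round 1: H vs D — 1–6, D advances.
Round 2: D vs G — 3–4, G advances.
G survives the agenda.

G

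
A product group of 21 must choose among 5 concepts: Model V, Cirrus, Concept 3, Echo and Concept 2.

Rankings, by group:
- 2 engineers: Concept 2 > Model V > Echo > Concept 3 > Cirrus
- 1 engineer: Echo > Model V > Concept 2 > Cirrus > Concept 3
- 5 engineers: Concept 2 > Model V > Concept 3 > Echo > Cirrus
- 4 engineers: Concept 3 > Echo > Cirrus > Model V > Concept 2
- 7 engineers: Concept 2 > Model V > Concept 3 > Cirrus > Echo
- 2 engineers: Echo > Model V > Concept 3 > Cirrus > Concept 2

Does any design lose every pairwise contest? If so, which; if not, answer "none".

Pairwise majorities:
Model V–Cirrus: Model V 17–4.
Model V vs Concept 3: Model V is ranked higher on 2+1+5+7+2 = 17 ballots, Concept 3 on 4. Model V wins 17–4.
Model V vs Echo: Model V wins 14–7.
Model V vs Concept 2: Model V preferred on 1+4+2 = 7 ballots; Concept 2 wins 14–7.
Cirrus vs Concept 3: Concept 3, 20–1.
Cirrus vs Echo: Cirrus is ranked higher on 7 ballots, Echo on 14. Echo wins 14–7.
Cirrus vs Concept 2: 6 to 15, Concept 2.
Concept 3 vs Echo: Concept 3 is ranked higher on 5+4+7 = 16 ballots, Echo on 5. Concept 3 wins 16–5.
Concept 3 vs Concept 2: Concept 3 is ranked higher on 4+2 = 6 ballots, Concept 2 on 15. Concept 2 wins 15–6.
Echo vs Concept 2: Concept 2, 14–7.
Only Cirrus has no wins; Cirrus is the Condorcet loser.

Cirrus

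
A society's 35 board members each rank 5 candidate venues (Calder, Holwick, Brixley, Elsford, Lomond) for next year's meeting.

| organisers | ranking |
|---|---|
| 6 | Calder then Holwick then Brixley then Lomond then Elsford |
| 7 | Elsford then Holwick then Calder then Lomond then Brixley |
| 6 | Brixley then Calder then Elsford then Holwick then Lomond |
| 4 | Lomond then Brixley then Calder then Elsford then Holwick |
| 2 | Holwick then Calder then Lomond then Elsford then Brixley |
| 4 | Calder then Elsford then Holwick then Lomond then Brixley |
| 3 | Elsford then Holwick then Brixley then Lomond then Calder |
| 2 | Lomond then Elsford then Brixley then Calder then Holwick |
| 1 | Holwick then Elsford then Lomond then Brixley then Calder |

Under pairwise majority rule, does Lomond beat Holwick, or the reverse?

Ballots ranking Lomond above Holwick: 4 + 2 = 6.
Ballots ranking Holwick above Lomond: 35 − 6 = 29.
Holwick wins the head-to-head 29–6.

Holwick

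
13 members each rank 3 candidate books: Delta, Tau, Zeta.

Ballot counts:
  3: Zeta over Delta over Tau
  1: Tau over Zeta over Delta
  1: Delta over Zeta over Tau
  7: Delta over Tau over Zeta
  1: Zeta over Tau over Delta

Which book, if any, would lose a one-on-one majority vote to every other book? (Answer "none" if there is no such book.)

Pairwise majorities:
Delta vs Tau: 3+1+7 = 11 for Delta, 2 for Tau — Delta by 11–2.
Delta vs Zeta: Delta preferred on 1+7 = 8 ballots; Delta wins 8–5.
Tau vs Zeta: 1+7 = 8 for Tau, 5 for Zeta — Tau by 8–5.
Only Zeta has no wins; Zeta is the Condorcet loser.

Zeta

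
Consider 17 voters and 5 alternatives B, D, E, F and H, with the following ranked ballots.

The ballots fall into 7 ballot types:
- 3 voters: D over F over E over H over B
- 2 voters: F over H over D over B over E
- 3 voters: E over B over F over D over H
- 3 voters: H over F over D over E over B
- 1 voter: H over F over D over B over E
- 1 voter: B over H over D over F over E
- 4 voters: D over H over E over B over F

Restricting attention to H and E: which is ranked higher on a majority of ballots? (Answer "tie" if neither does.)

Ballots ranking H above E: 2 + 3 + 1 + 1 + 4 = 11.
Ballots ranking E above H: 17 − 11 = 6.
H wins the head-to-head 11–6.

H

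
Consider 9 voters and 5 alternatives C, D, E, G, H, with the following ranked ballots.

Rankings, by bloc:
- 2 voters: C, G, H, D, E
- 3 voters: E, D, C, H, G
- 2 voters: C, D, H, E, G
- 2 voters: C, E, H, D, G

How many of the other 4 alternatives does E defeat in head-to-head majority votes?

E against each rival (9 voters):
E vs C: 3 to 6, C.
E vs D: E wins 5–4.
E vs G: E is ranked higher on 3+2+2 = 7 ballots, G on 2. E wins 7–2.
E–H: E 5–4.
E beats D, G, H; loses to C — 3 pairwise wins.

3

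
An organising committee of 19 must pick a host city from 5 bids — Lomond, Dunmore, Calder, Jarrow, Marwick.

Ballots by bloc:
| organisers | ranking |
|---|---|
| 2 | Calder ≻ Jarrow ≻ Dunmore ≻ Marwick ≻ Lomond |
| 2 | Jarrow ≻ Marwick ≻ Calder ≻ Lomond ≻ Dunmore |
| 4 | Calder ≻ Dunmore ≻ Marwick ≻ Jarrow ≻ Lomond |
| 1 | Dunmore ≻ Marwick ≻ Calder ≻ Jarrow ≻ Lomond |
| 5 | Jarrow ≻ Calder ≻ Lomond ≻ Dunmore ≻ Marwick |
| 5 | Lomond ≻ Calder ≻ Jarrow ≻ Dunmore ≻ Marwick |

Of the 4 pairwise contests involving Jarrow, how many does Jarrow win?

3

Jarrow against each rival (19 organisers):
Jarrow vs Lomond: 2+2+4+1+5 = 14 for Jarrow, 5 for Lomond — Jarrow by 14–5.
Jarrow vs Dunmore: 14 to 5, Jarrow.
Jarrow vs Calder: Calder, 12–7.
Jarrow vs Marwick: Jarrow, 14–5.
Jarrow beats Lomond, Dunmore, Marwick; loses to Calder — 3 pairwise wins.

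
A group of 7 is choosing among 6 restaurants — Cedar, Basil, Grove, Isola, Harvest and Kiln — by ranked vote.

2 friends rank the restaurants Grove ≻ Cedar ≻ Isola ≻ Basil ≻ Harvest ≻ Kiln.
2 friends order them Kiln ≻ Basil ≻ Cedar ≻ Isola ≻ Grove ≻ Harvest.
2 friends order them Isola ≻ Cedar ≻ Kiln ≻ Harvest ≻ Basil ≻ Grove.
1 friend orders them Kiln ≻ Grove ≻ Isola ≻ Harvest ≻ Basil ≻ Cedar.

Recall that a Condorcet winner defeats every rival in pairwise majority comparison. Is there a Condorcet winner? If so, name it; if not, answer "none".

Cedar

Head-to-head results (7 friends):
Cedar–Basil: Cedar 4–3.
Cedar vs Grove: Cedar preferred on 2+2 = 4 ballots; Cedar wins 4–3.
Cedar–Isola: Cedar 4–3.
Cedar vs Harvest: 2+2+2 = 6 for Cedar, 1 for Harvest — Cedar by 6–1.
Cedar vs Kiln: Cedar, 4–3.
Basil vs Grove: Basil is ranked higher on 2+2 = 4 ballots, Grove on 3. Basil wins 4–3.
Basil vs Isola: Basil is ranked higher on 2 ballots, Isola on 5. Isola wins 5–2.
Basil vs Harvest: Basil, 4–3.
Basil–Kiln: Kiln 5–2.
Grove vs Isola: Grove is ranked higher on 2+1 = 3 ballots, Isola on 4. Isola wins 4–3.
Grove vs Harvest: Grove is ranked higher on 2+2+1 = 5 ballots, Harvest on 2. Grove wins 5–2.
Grove vs Kiln: Kiln, 5–2.
Isola vs Harvest: Isola wins 7–0.
Isola vs Kiln: Isola preferred on 2+2 = 4 ballots; Isola wins 4–3.
Harvest vs Kiln: Harvest is ranked higher on 2 ballots, Kiln on 5. Kiln wins 5–2.
Only Cedar has no losses; Cedar is the Condorcet winner.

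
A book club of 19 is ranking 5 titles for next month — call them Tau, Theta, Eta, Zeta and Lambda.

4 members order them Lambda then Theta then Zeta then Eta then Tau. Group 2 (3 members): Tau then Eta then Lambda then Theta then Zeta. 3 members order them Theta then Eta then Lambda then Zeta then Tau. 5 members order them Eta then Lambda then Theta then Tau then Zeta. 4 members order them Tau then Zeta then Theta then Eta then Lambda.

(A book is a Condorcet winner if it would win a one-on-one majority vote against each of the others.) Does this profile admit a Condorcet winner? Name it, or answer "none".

none

Check each pair by majority over 19 ballots:
Tau vs Theta: Theta wins 12–7.
Tau vs Eta: 7 to 12, Eta.
Tau vs Zeta: Tau, 12–7.
Tau–Lambda: Lambda 12–7.
Theta–Eta: Theta 11–8.
Theta vs Zeta: 4+3+3+5 = 15 for Theta, 4 for Zeta — Theta by 15–4.
Theta vs Lambda: Lambda wins 12–7.
Eta vs Zeta: Eta wins 11–8.
Eta vs Lambda: 3+3+5+4 = 15 for Eta, 4 for Lambda — Eta by 15–4.
Zeta vs Lambda: Zeta is ranked higher on 4 ballots, Lambda on 15. Lambda wins 15–4.
Every book loses at least once (Tau loses to Theta; Theta loses to Lambda; Eta loses to Theta; Zeta loses to Tau; Lambda loses to Eta). The majority relation contains the cycle Theta > Eta > Lambda > Theta, so there is no Condorcet winner.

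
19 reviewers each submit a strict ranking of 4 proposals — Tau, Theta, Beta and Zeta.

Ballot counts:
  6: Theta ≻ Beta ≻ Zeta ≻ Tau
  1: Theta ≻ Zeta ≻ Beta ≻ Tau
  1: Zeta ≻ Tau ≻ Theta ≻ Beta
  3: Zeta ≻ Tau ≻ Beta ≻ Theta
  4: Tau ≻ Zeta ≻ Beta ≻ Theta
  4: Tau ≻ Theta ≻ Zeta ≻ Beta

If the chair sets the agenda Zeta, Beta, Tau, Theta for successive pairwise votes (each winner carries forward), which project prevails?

Theta

Round 1: Zeta vs Beta — 13–6, Zeta advances.
Round 2: Zeta vs Tau — 11–8, Zeta advances.
Round 3: Zeta vs Theta — 8–11, Theta advances.
Theta survives the agenda.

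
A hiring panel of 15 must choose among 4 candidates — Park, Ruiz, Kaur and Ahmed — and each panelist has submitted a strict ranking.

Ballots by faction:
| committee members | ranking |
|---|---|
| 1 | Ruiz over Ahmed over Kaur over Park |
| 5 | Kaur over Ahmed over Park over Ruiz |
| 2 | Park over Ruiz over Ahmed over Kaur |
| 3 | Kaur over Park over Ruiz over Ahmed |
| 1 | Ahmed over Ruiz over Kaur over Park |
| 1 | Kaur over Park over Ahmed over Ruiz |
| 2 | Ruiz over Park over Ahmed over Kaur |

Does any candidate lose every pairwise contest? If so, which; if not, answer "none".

Head-to-head results (15 committee members):
Park–Ruiz: Park 11–4.
Park vs Kaur: 4 to 11, Kaur.
Park vs Ahmed: Park wins 8–7.
Ruiz vs Kaur: Kaur, 9–6.
Ruiz vs Ahmed: Ruiz is ranked higher on 1+2+3+2 = 8 ballots, Ahmed on 7. Ruiz wins 8–7.
Kaur vs Ahmed: Kaur, 9–6.
Ahmed loses to every other candidate — it is the Condorcet loser.

Ahmed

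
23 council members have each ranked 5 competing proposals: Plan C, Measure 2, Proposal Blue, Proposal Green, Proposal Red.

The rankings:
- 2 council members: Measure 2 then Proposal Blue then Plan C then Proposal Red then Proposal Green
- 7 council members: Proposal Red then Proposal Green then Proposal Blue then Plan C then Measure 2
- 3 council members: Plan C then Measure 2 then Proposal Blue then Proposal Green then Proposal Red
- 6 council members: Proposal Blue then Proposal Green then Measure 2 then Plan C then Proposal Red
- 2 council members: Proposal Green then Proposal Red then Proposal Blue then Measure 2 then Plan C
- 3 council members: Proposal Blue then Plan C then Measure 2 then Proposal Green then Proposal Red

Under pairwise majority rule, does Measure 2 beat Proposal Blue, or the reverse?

Proposal Blue

Ballots ranking Measure 2 above Proposal Blue: 2 + 3 = 5.
Ballots ranking Proposal Blue above Measure 2: 23 − 5 = 18.
Proposal Blue wins the head-to-head 18–5.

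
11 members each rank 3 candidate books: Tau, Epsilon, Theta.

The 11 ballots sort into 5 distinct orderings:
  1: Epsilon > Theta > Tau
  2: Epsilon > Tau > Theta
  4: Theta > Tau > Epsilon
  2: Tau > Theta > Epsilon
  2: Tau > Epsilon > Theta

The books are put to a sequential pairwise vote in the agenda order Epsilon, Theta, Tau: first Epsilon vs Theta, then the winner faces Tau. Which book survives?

Round 1: Epsilon vs Theta — 5–6, Theta advances.
Round 2: Theta vs Tau — 5–6, Tau advances.
Tau survives the agenda.

Tau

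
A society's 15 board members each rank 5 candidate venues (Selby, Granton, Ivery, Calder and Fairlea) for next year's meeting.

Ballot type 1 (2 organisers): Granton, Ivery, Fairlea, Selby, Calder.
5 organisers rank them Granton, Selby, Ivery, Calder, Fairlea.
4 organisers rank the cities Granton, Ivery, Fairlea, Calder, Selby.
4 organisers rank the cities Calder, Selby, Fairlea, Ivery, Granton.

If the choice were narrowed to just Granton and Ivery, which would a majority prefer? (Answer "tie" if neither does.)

Granton

Ballots ranking Granton above Ivery: 2 + 5 + 4 = 11.
Ballots ranking Ivery above Granton: 15 − 11 = 4.
Granton wins the head-to-head 11–4.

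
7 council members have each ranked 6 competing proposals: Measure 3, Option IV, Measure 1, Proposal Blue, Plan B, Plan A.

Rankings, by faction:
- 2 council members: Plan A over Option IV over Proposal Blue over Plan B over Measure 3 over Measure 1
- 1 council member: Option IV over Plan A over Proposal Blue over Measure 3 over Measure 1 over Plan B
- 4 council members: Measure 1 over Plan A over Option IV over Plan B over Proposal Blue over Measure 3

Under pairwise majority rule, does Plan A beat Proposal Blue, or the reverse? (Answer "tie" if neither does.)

Ballots ranking Plan A above Proposal Blue: 2 + 1 + 4 = 7.
Ballots ranking Proposal Blue above Plan A: 7 − 7 = 0.
Plan A wins the head-to-head 7–0.

Plan A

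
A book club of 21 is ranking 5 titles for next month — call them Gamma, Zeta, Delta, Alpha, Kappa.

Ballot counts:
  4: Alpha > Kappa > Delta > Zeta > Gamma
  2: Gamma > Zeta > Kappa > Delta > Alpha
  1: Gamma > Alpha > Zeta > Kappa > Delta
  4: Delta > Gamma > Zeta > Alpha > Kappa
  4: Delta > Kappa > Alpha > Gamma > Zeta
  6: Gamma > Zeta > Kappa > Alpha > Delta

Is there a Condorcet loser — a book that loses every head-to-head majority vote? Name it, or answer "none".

none

Pairwise majorities:
Gamma vs Zeta: Gamma preferred on 2+1+4+4+6 = 17 ballots; Gamma wins 17–4.
Gamma–Delta: Delta 12–9.
Gamma vs Alpha: Gamma preferred on 2+1+4+6 = 13 ballots; Gamma wins 13–8.
Gamma vs Kappa: Gamma, 13–8.
Zeta vs Delta: Zeta is ranked higher on 2+1+6 = 9 ballots, Delta on 12. Delta wins 12–9.
Zeta vs Alpha: Zeta wins 12–9.
Zeta vs Kappa: 2+1+4+6 = 13 for Zeta, 8 for Kappa — Zeta by 13–8.
Delta vs Alpha: 10 to 11, Alpha.
Delta vs Kappa: 4+4 = 8 for Delta, 13 for Kappa — Kappa by 13–8.
Alpha vs Kappa: 9 to 12, Kappa.
No book is winless: Gamma beats Zeta; Zeta beats Alpha; Delta beats Gamma; Alpha beats Delta; Kappa beats Delta. There is no Condorcet loser.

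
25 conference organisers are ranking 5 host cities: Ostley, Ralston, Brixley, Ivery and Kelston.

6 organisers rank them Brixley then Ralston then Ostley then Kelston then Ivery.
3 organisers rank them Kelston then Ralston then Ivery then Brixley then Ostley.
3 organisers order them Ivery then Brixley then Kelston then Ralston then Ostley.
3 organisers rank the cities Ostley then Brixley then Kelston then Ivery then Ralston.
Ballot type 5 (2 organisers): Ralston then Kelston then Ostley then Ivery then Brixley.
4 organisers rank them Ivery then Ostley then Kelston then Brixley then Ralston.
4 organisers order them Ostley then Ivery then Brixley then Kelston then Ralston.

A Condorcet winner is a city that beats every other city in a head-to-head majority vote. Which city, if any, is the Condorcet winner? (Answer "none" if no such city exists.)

Pairwise majorities:
Ostley vs Ralston: Ostley preferred on 3+4+4 = 11 ballots; Ralston wins 14–11.
Ostley vs Brixley: Ostley is ranked higher on 3+2+4+4 = 13 ballots, Brixley on 12. Ostley wins 13–12.
Ostley vs Ivery: 15 to 10, Ostley.
Ostley vs Kelston: Ostley is ranked higher on 6+3+4+4 = 17 ballots, Kelston on 8. Ostley wins 17–8.
Ralston–Brixley: Brixley 20–5.
Ralston vs Ivery: Ivery wins 14–11.
Ralston vs Kelston: Kelston wins 17–8.
Brixley–Ivery: Ivery 16–9.
Brixley vs Kelston: Brixley wins 16–9.
Ivery vs Kelston: Ivery preferred on 3+4+4 = 11 ballots; Kelston wins 14–11.
Each city drops at least one matchup (Ostley loses to Ralston; Ralston loses to Brixley; Brixley loses to Ostley; Ivery loses to Ostley; Kelston loses to Ostley); the cycle Ostley → Brixley → Ralston → Ostley rules out a Condorcet winner.

none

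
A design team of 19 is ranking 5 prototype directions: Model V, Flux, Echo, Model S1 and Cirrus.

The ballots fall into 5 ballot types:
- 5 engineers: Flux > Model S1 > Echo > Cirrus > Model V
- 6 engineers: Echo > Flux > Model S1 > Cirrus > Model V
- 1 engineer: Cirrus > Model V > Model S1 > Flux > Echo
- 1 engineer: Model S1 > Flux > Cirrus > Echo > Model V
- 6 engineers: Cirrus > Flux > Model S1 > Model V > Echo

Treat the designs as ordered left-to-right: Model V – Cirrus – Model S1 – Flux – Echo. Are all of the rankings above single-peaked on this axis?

no

Axis positions: Model V=1, Cirrus=2, Model S1=3, Flux=4, Echo=5.
Ballot type 1 (peak Flux at position 4): ranking walks positions 4-3-5-2-1, expanding outward from the peak — single-peaked.
Ballot type 2 (peak Echo at position 5): ranking walks positions 5-4-3-2-1, expanding outward from the peak — single-peaked.
Ballot type 3 (peak Cirrus at position 2): ranking walks positions 2-1-3-4-5, expanding outward from the peak — single-peaked.
Ballot type 4 (peak Model S1 at position 3): ranking walks positions 3-4-2-5-1, expanding outward from the peak — single-peaked.
Ballot type 5: ranking walks positions 2-4-3-1-5; Flux is ranked above Model S1 even though Model S1 lies between Flux and the peak Cirrus on the axis — preferences dip and rise again. Not single-peaked.
Ballot type 5 violates single-peakedness, so the profile is not single-peaked on this axis.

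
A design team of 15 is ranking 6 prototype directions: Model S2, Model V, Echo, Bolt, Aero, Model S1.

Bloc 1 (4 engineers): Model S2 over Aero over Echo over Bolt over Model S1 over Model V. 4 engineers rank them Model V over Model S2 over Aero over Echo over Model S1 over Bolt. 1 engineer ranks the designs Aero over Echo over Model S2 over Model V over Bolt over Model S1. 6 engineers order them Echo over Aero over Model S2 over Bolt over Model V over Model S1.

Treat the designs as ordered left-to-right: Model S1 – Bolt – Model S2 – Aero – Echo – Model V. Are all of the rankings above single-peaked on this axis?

Axis positions: Model S1=1, Bolt=2, Model S2=3, Aero=4, Echo=5, Model V=6.
Bloc 1 (peak Model S2 at position 3): ranking walks positions 3-4-5-2-1-6, expanding outward from the peak — single-peaked.
Bloc 2: ranking walks positions 6-3-4-5-1-2; Model S2 is ranked above Echo even though Echo lies between Model S2 and the peak Model V on the axis — preferences dip and rise again. Not single-peaked.
Bloc 3 (peak Aero at position 4): ranking walks positions 4-5-3-6-2-1, expanding outward from the peak — single-peaked.
Bloc 4 (peak Echo at position 5): ranking walks positions 5-4-3-2-6-1, expanding outward from the peak — single-peaked.
Bloc 2 violates single-peakedness, so the profile is not single-peaked on this axis.

no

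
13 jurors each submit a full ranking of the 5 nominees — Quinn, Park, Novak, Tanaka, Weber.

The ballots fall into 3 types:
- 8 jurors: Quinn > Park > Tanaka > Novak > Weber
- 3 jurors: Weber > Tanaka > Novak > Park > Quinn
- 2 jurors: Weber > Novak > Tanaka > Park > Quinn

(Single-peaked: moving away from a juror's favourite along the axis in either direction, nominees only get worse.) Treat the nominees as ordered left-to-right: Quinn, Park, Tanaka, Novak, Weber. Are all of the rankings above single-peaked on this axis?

Axis positions: Quinn=1, Park=2, Tanaka=3, Novak=4, Weber=5.
Type 1 (peak Quinn at position 1): ranking walks positions 1-2-3-4-5, expanding outward from the peak — single-peaked.
Type 2: ranking walks positions 5-3-4-2-1; Tanaka is ranked above Novak even though Novak lies between Tanaka and the peak Weber on the axis — preferences dip and rise again. Not single-peaked.
Type 3 (peak Weber at position 5): ranking walks positions 5-4-3-2-1, expanding outward from the peak — single-peaked.
Type 2 violates single-peakedness, so the profile is not single-peaked on this axis.

no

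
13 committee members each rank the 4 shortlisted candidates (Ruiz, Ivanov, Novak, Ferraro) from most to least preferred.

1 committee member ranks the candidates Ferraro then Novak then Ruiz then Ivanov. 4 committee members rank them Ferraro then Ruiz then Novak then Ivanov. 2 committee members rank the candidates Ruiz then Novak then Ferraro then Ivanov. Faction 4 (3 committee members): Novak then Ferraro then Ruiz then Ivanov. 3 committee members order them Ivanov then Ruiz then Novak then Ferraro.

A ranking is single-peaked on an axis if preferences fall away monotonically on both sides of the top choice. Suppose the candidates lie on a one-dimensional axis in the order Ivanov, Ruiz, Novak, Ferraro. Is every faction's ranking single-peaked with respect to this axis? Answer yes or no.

no

Axis positions: Ivanov=1, Ruiz=2, Novak=3, Ferraro=4.
Faction 1 (peak Ferraro at position 4): ranking walks positions 4-3-2-1, expanding outward from the peak — single-peaked.
Faction 2: ranking walks positions 4-2-3-1; Ruiz is ranked above Novak even though Novak lies between Ruiz and the peak Ferraro on the axis — preferences dip and rise again. Not single-peaked.
Faction 3 (peak Ruiz at position 2): ranking walks positions 2-3-4-1, expanding outward from the peak — single-peaked.
Faction 4 (peak Novak at position 3): ranking walks positions 3-4-2-1, expanding outward from the peak — single-peaked.
Faction 5 (peak Ivanov at position 1): ranking walks positions 1-2-3-4, expanding outward from the peak — single-peaked.
Faction 2 violates single-peakedness, so the profile is not single-peaked on this axis.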